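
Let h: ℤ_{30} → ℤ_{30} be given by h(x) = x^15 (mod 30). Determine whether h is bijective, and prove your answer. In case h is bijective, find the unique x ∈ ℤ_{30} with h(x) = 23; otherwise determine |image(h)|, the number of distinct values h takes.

Computing x^15 mod 30 for each x (by repeated squaring, reducing mod 30 at every step), the values h(0), h(1), …, h(29) are: 0, 1, 8, 27, 4, 5, 6, 13, 2, 9, 10, 11, 18, 7, 14, 15, 16, 23, 12, 19, 20, 21, 28, 17, 24, 25, 26, 3, 22, 29.
Every element of ℤ_{30} appears exactly once in this list, so h is a bijection, and in particular bijective.
Since h is bijective, we read off the preimage of 23 from the same table: h(17) = 23, so h⁻¹(23) = 17.

17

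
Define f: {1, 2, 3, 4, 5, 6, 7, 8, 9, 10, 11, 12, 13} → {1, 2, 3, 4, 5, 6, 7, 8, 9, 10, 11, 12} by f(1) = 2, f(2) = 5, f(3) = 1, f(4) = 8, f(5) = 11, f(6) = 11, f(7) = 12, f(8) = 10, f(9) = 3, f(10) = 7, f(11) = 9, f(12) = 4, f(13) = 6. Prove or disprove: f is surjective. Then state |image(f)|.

12

Every element of the codomain has a preimage: 1 = f(3), 2 = f(1), 3 = f(9), 4 = f(12), 5 = f(2), 6 = f(13), 7 = f(10), 8 = f(4), 9 = f(11), 10 = f(8), 11 = f(5), 12 = f(7).
Therefore f is surjective.
The image of f is {1, 2, 3, 4, 5, 6, 7, 8, 9, 10, 11, 12}, which has 12 elements.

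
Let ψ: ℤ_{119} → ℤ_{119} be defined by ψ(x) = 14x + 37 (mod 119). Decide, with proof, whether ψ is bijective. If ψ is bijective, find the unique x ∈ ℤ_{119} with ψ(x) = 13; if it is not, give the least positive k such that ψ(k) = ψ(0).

Recall: ψ is injective when ψ(s) = ψ(t) forces s = t.
We have gcd(14, 119) = 7 > 1. Taking s = 0 and t = 17: ψ(0) = 37 and ψ(17) = 14·17 + 37 = 275 ≡ 37 (mod 119).
So ψ(0) = ψ(17) while 0 ≠ 17, therefore ψ is not injective, hence not bijective.
Since ψ is not bijective, we find the least positive k with ψ(k) = ψ(0): this means 14k ≡ 0 (mod 119), i.e. 119 ∣ 14k. Since gcd(14, 119) = 7, dividing through by 7 this holds exactly when 17 ∣ 2k, and as gcd(2, 17) = 1, exactly when 17 ∣ k.
The smallest positive such k is 17.

17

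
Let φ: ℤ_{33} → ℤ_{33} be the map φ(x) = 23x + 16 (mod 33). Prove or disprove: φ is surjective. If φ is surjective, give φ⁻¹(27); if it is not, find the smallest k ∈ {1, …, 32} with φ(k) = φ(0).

22

Recall: φ is surjective if every y in the codomain equals φ(x) for some x in the domain.
Since gcd(23, 33) = 1, 23 is invertible modulo 33. Euclid's algorithm: 33 = 1·23 + 10, 23 = 2·10 + 3, 10 = 3·3 + 1; back-substituting gives 1 = 23·23 − 16·33, so 23⁻¹ ≡ 23 (mod 33).
Then y ↦ 23(y − 16) is a two-sided inverse to φ, so every y ∈ ℤ_{33} has a preimage.
So φ is surjective.
Since φ is surjective, we compute φ⁻¹(27): solve 23x + 16 ≡ 27 (mod 33), i.e. 23x ≡ 11 (mod 33).
Multiplying by 23⁻¹ = 23 gives x ≡ 23·11 = 253 = 7·33 + 22 ≡ 22 (mod 33).
Check: φ(22) = 23·22 + 16 = 522 = 15·33 + 27 ≡ 27 (mod 33).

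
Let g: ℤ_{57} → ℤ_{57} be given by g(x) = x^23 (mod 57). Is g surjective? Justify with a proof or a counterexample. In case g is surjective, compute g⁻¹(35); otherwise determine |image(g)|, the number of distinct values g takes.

47

Computing x^23 mod 57 for each x (by repeated squaring, reducing mod 57 at every step), the values g(0), g(1), …, g(56) are: 0, 1, 32, 15, 55, 47, 24, 49, 50, 54, 22, 26, 27, 52, 29, 21, 4, 44, 18, 19, 20, 51, 34, 17, 9, 43, 11, 12, 16, 41, 45, 46, 14, 48, 40, 23, 6, 37, 38, 39, 13, 53, 36, 28, 5, 30, 31, 35, 3, 7, 8, 33, 10, 2, 42, 25, 56.
Every element of ℤ_{57} appears exactly once in this list, so g is a bijection, and in particular surjective.
Since g is surjective, we read off the preimage of 35 from the same table: g(47) = 35, so g⁻¹(35) = 47.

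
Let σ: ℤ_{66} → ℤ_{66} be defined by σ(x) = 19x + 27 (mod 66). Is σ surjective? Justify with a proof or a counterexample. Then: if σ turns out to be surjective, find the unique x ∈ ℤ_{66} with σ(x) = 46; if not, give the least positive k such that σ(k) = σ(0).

Since gcd(19, 66) = 1, 19 is invertible modulo 66. Euclid's algorithm: 66 = 3·19 + 9, 19 = 2·9 + 1; back-substituting gives 1 = 7·19 − 2·66, so 19⁻¹ ≡ 7 (mod 66).
For any y ∈ ℤ_{66}, x = 7(y − 27) mod 66 satisfies σ(x) = 19·7(y − 27) + 27 ≡ y (since 19·7 ≡ 1 mod 66). So every y has a preimage.
Hence σ is surjective.
Since σ is surjective, we find σ⁻¹(46): we need 19x ≡ 46 − 27 ≡ 19 (mod 66). Using 19⁻¹ = 7: x ≡ 7·19 = 133 = 2·66 + 1, so x = 1.
Check: σ(1) = 19·1 + 27 = 46 ≡ 46 (mod 66).

1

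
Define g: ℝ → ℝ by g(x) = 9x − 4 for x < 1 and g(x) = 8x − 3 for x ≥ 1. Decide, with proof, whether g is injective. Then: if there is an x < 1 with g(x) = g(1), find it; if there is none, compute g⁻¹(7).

5/4

Both pieces are strictly increasing (slopes 9 and 8), so each is injective on its own interval.
The left piece maps (−∞, 1) onto (−∞, 5); the right piece maps [1, ∞) onto [5, ∞).
These images are disjoint, so no value is attained by both pieces. So g is injective.
Because the two images are disjoint, no x < 1 has g(x) = g(1), so we compute g⁻¹(7): 7 lies in [5, ∞), so solve 8x − 3 = 7: x = (7 + 3)/8 = 5/4.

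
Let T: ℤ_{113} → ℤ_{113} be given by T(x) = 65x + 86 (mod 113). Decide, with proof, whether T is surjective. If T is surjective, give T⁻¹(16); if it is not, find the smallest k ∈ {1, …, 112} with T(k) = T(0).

25

Since gcd(65, 113) = 1, 65 is invertible modulo 113. Euclid's algorithm: 113 = 1·65 + 48, 65 = 1·48 + 17, 48 = 2·17 + 14, 17 = 1·14 + 3, 14 = 4·3 + 2, 3 = 1·2 + 1; back-substituting gives 1 = 40·65 − 23·113, so 65⁻¹ ≡ 40 (mod 113).
Then y ↦ 40(y − 86) is a two-sided inverse to T, so every y ∈ ℤ_{113} has a preimage.
Thus T is surjective.
Since T is surjective, we compute T⁻¹(16): solve 65x + 86 ≡ 16 (mod 113), i.e. 65x ≡ 43 (mod 113).
Multiplying by 65⁻¹ = 40 gives x ≡ 40·43 = 1720 = 15·113 + 25 ≡ 25 (mod 113).
Check: T(25) = 65·25 + 86 = 1711 = 15·113 + 16 ≡ 16 (mod 113).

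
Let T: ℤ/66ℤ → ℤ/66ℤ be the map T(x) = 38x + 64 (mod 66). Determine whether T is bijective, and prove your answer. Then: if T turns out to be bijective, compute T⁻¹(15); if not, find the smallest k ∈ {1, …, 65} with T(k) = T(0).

We have gcd(38, 66) = 2 > 1. Taking a = 0 and b = 33: T(0) = 64 and T(33) = 38·33 + 64 = 1318 ≡ 64 (mod 66).
So T(0) = T(33) while 0 ≠ 33, hence T is not injective, hence not bijective.
Since T is not bijective, we find the least positive k with T(k) = T(0): this means 38k ≡ 0 (mod 66), i.e. 66 ∣ 38k. Since gcd(38, 66) = 2, dividing through by 2 this holds exactly when 33 ∣ 19k, and as gcd(19, 33) = 1, exactly when 33 ∣ k.
The smallest positive such k is 33.

33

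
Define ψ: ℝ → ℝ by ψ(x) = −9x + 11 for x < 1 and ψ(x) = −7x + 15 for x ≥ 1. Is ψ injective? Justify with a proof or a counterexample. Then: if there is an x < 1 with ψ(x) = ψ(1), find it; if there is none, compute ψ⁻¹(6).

Both pieces are strictly decreasing (slopes −9 and −7), so each is injective on its own interval.
The left piece maps (−∞, 1) onto (2, ∞); the right piece maps [1, ∞) onto (−∞, 8].
These images overlap. In particular ψ(1) = 8 (right piece), and solving −9x + 11 = 8 on the left piece gives x = 1/3 < 1.
So ψ(1/3) = ψ(1) with 1/3 ≠ 1, and ψ is not injective. This x = 1/3 is the requested value below 1.

1/3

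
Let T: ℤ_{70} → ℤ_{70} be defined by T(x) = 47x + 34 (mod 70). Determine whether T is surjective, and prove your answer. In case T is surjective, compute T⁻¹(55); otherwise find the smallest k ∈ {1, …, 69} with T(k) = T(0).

Since gcd(47, 70) = 1, 47 is invertible modulo 70. Euclid's algorithm: 70 = 1·47 + 23, 47 = 2·23 + 1; back-substituting gives 1 = 3·47 − 2·70, so 47⁻¹ ≡ 3 (mod 70).
Then y ↦ 3(y − 34) is a two-sided inverse to T, so every y ∈ ℤ_{70} has a preimage.
Hence T is surjective.
Since T is surjective, we compute T⁻¹(55): solve 47x + 34 ≡ 55 (mod 70), i.e. 47x ≡ 21 (mod 70).
Multiplying by 47⁻¹ = 3 gives x ≡ 3·21 = 63 ≡ 63 (mod 70).
Check: T(63) = 47·63 + 34 = 2995 = 42·70 + 55 ≡ 55 (mod 70).

63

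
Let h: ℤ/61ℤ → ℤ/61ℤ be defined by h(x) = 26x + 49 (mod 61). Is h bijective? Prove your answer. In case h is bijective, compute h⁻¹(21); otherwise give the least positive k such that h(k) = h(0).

13

If h(u) = h(v), then 26u ≡ 26v (mod 61). Because gcd(26, 61) = 1, we may cancel 26 to get u ≡ v (mod 61).
We now compute 26⁻¹ mod 61 explicitly. Euclid's algorithm: 61 = 2·26 + 9, 26 = 2·9 + 8, 9 = 1·8 + 1; back-substituting gives 1 = 54·26 − 23·61, so 26⁻¹ ≡ 54 (mod 61).
For any y ∈ ℤ/61ℤ, x = 54(y − 49) mod 61 satisfies h(x) = 26·54(y − 49) + 49 ≡ y (since 26·54 ≡ 1 mod 61). So every y has a preimage.
So h is bijective.
Since h is bijective, we compute h⁻¹(21): solve 26x + 49 ≡ 21 (mod 61), i.e. 26x ≡ 33 (mod 61).
Multiplying by 26⁻¹ = 54 gives x ≡ 54·33 = 1782 = 29·61 + 13 ≡ 13 (mod 61).
Check: h(13) = 26·13 + 49 = 387 = 6·61 + 21 ≡ 21 (mod 61).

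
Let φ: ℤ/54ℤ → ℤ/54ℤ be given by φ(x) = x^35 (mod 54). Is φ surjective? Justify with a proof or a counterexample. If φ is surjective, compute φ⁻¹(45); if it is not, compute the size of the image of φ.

38

φ(0) = 0^35 = 0.
φ(6): Repeated squaring mod 54: 6^1 ≡ 6, 6^2 ≡ 6² = 36, 6^4 ≡ 36² = 1296 ≡ 0, 6^8 ≡ 0² = 0, 6^16 ≡ 0² = 0, 6^32 ≡ 0² = 0. Since 35 = 32 + 2 + 1, 6^35 ≡ 0·36·6: 0·36 = 0, then 0·6 = 0. So 6^35 ≡ 0 (mod 54).
So φ(0) = φ(6) = 0 while 0 ≠ 6, thus φ is not injective.
A non-injective map from the 54-element set ℤ/54ℤ to itself takes at most 53 distinct values, so it cannot be surjective. So φ is not surjective.
Since φ is not surjective, we determine |image(φ)|. Computing x^35 mod 54 for each x (by repeated squaring, reducing mod 54 at every step), the values φ(0), φ(1), …, φ(53) are: 0, 1, 14, 27, 34, 11, 0, 31, 44, 27, 46, 5, 0, 25, 2, 27, 22, 35, 0, 37, 50, 27, 16, 47, 0, 13, 26, 27, 28, 41, 0, 7, 38, 27, 4, 17, 0, 19, 32, 27, 52, 29, 0, 49, 8, 27, 10, 23, 0, 43, 20, 27, 40, 53.
The distinct values are {0, 1, 2, 4, 5, 7, 8, 10, 11, 13, 14, 16, 17, 19, 20, 22, 23, 25, 26, 27, 28, 29, 31, 32, 34, 35, 37, 38, 40, 41, 43, 44, 46, 47, 49, 50, 52, 53}; there are 38 of them.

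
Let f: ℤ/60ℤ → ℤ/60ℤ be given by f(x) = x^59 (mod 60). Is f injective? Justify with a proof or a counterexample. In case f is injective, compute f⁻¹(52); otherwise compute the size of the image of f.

45

f(0) = 0^59 = 0.
f(30): Repeated squaring mod 60: 30^1 ≡ 30, 30^2 ≡ 30² = 900 ≡ 0, 30^4 ≡ 0² = 0, 30^8 ≡ 0² = 0, 30^16 ≡ 0² = 0, 30^32 ≡ 0² = 0. Since 59 = 32 + 16 + 8 + 2 + 1, 30^59 ≡ 0·0·0·0·30: 0·0 = 0, then 0·0 = 0, then 0·0 = 0, then 0·30 = 0. So 30^59 ≡ 0 (mod 60).
So f(0) = f(30) = 0 while 0 ≠ 30, hence f is not injective.
Since f is not injective, we determine |image(f)|. Computing x^59 mod 60 for each x (by repeated squaring, reducing mod 60 at every step), the values f(0), f(1), …, f(59) are: 0, 1, 8, 27, 4, 5, 36, 43, 32, 9, 40, 11, 48, 37, 44, 15, 16, 53, 12, 19, 20, 21, 28, 47, 24, 25, 56, 3, 52, 29, 0, 31, 8, 57, 4, 35, 36, 13, 32, 39, 40, 41, 48, 7, 44, 45, 16, 23, 12, 49, 20, 51, 28, 17, 24, 55, 56, 33, 52, 59.
The distinct values are {0, 1, 3, 4, 5, 7, 8, 9, 11, 12, 13, 15, 16, 17, 19, 20, 21, 23, 24, 25, 27, 28, 29, 31, 32, 33, 35, 36, 37, 39, 40, 41, 43, 44, 45, 47, 48, 49, 51, 52, 53, 55, 56, 57, 59}; there are 45 of them.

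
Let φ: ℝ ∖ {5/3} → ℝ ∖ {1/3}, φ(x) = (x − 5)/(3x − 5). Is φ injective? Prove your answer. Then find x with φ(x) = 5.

10/7

Suppose φ(a) = φ(b). Cross-multiplying: (a − 5)(3b − 5) = (b − 5)(3a − 5).
Expanding both sides and cancelling the symmetric terms leaves 10·(a − b) = 0. Since 10 ≠ 0, a = b. Therefore φ is injective.
Solving φ(x) = 5: cross-multiplying gives x − 5 = 5(3x − 5), which rearranges to −14x = −20, so x = 10/7.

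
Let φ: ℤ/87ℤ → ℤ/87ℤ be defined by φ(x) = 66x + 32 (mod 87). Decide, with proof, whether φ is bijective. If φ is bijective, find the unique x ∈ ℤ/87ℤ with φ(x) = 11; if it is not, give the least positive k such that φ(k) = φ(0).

We have gcd(66, 87) = 3 > 1. Taking a = 0 and b = 29: φ(0) = 32 and φ(29) = 66·29 + 32 = 1946 ≡ 32 (mod 87).
So φ(0) = φ(29) while 0 ≠ 29, hence φ is not injective, hence not bijective.
Since φ is not bijective, we find the least positive k with φ(k) = φ(0): this means 66k ≡ 0 (mod 87), i.e. 87 ∣ 66k. Since gcd(66, 87) = 3, dividing through by 3 this holds exactly when 29 ∣ 22k, and as gcd(22, 29) = 1, exactly when 29 ∣ k.
The smallest positive such k is 29.

29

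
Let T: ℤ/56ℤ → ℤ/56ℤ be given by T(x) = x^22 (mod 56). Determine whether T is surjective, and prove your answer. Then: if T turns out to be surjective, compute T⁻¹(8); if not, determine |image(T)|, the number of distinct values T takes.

8

T(6): Repeated squaring mod 56: 6^1 ≡ 6, 6^2 ≡ 6² = 36, 6^4 ≡ 36² = 1296 ≡ 8, 6^8 ≡ 8² = 64 ≡ 8, 6^16 ≡ 8² = 64 ≡ 8. Since 22 = 16 + 4 + 2, 6^22 ≡ 8·8·36: 8·8 = 64 ≡ 8, then 8·36 = 288 ≡ 8. So 6^22 ≡ 8 (mod 56).
T(8): Repeated squaring mod 56: 8^1 ≡ 8, 8^2 ≡ 8² = 64 ≡ 8, 8^4 ≡ 8² = 64 ≡ 8, 8^8 ≡ 8² = 64 ≡ 8, 8^16 ≡ 8² = 64 ≡ 8. Since 22 = 16 + 4 + 2, 8^22 ≡ 8·8·8: 8·8 = 64 ≡ 8, then 8·8 = 64 ≡ 8. So 8^22 ≡ 8 (mod 56).
So T(6) = T(8) = 8 while 6 ≠ 8, so T is not injective.
A non-injective map from the 56-element set ℤ/56ℤ to itself takes at most 55 distinct values, so it cannot be surjective. Therefore T is not surjective.
Since T is not surjective, we determine |image(T)|. Computing x^22 mod 56 for each x (by repeated squaring, reducing mod 56 at every step), the values T(0), T(1), …, T(55) are: 0, 1, 16, 25, 32, 9, 8, 49, 8, 9, 32, 25, 16, 1, 0, 1, 16, 25, 32, 9, 8, 49, 8, 9, 32, 25, 16, 1, 0, 1, 16, 25, 32, 9, 8, 49, 8, 9, 32, 25, 16, 1, 0, 1, 16, 25, 32, 9, 8, 49, 8, 9, 32, 25, 16, 1.
The distinct values are {0, 1, 8, 9, 16, 25, 32, 49}; there are 8 of them.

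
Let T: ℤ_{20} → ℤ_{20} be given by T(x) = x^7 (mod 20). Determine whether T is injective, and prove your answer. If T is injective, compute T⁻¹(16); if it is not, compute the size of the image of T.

15

T(0) = 0^7 = 0.
T(10): Repeated squaring mod 20: 10^1 ≡ 10, 10^2 ≡ 10² = 100 ≡ 0, 10^4 ≡ 0² = 0. Since 7 = 4 + 2 + 1, 10^7 ≡ 0·0·10: 0·0 = 0, then 0·10 = 0. So 10^7 ≡ 0 (mod 20).
So T(0) = T(10) = 0 while 0 ≠ 10, hence T is not injective.
Since T is not injective, we determine |image(T)|. Computing x^7 mod 20 for each x (by repeated squaring, reducing mod 20 at every step), the values T(0), T(1), …, T(19) are: 0, 1, 8, 7, 4, 5, 16, 3, 12, 9, 0, 11, 8, 17, 4, 15, 16, 13, 12, 19.
The distinct values are {0, 1, 3, 4, 5, 7, 8, 9, 11, 12, 13, 15, 16, 17, 19}; there are 15 of them.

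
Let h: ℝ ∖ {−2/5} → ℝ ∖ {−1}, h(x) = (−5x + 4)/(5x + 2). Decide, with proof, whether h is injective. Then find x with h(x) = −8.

-4/7

Suppose h(a) = h(b). Cross-multiplying: (−5a + 4)(5b + 2) = (−5b + 4)(5a + 2).
Expanding both sides and cancelling the symmetric terms leaves −30·(a − b) = 0. Since −30 ≠ 0, a = b. Hence h is injective.
Solving h(x) = −8: cross-multiplying gives −5x + 4 = −8(5x + 2), which rearranges to 35x = −20, so x = −4/7.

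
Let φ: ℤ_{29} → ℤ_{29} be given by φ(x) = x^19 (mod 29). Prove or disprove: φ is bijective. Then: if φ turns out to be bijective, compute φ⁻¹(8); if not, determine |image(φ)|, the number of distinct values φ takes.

Since 29 is prime, the nonzero elements of ℤ_{29} form a cyclic group of order 28.
As gcd(19, 28) = 1, raising to the 19th power is a bijection on this group: if a^19 ≡ b^19 then (ab^{−1})^19 = 1, and the only element of order dividing gcd(19, 28) = 1 is 1, so a = b.
With φ(0) = 0 this makes φ injective on all of ℤ_{29}, hence bijective (finite equal-size domain and codomain). In particular φ is bijective.
Since φ is bijective, we find the preimage of 8. The inverse of x ↦ x^19 on (ℤ_{29})^× is x ↦ x^3, because 19·3 = 57 = 2·28 + 1 ≡ 1 (mod 28) and x^{28} = 1 for x ≠ 0 (Fermat). So φ⁻¹(8) = 8^3 mod 29.
Repeated squaring mod 29: 8^1 ≡ 8, 8^2 ≡ 8² = 64 ≡ 6. Since 3 = 2 + 1, 8^3 ≡ 6·8: 6·8 = 48 ≡ 19. So 8^3 ≡ 19 (mod 29).
Hence φ⁻¹(8) = 19.

19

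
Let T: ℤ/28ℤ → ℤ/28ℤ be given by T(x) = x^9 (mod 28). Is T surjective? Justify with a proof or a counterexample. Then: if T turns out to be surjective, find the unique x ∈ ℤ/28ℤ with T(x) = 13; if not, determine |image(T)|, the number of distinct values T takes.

9

T(2): Repeated squaring mod 28: 2^1 ≡ 2, 2^2 ≡ 2² = 4, 2^4 ≡ 4² = 16, 2^8 ≡ 16² = 256 ≡ 4. Since 9 = 8 + 1, 2^9 ≡ 4·2: 4·2 = 8. So 2^9 ≡ 8 (mod 28).
T(4): Repeated squaring mod 28: 4^1 ≡ 4, 4^2 ≡ 4² = 16, 4^4 ≡ 16² = 256 ≡ 4, 4^8 ≡ 4² = 16. Since 9 = 8 + 1, 4^9 ≡ 16·4: 16·4 = 64 ≡ 8. So 4^9 ≡ 8 (mod 28).
So T(2) = T(4) = 8 while 2 ≠ 4, hence T is not injective.
A non-injective map from the 28-element set ℤ/28ℤ to itself takes at most 27 distinct values, so it cannot be surjective. Hence T is not surjective.
Since T is not surjective, we determine |image(T)|. Computing x^9 mod 28 for each x (by repeated squaring, reducing mod 28 at every step), the values T(0), T(1), …, T(27) are: 0, 1, 8, 27, 8, 13, 20, 7, 8, 1, 20, 15, 20, 13, 0, 15, 8, 13, 8, 27, 20, 21, 8, 15, 20, 1, 20, 27.
The distinct values are {0, 1, 7, 8, 13, 15, 20, 21, 27}; there are 9 of them.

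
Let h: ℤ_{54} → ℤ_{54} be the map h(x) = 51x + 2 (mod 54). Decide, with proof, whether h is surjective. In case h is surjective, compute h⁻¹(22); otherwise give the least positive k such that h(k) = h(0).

By definition, surjectivity means every element of the codomain has a preimage under h.
Since gcd(51, 54) = 3, we have 51x ≡ 0 (mod 3) for all x, so h(x) ≡ 2 (mod 3).
But 0 ≢ 2 (mod 3), so 0 ∈ ℤ_{54} has no preimage. So h is not surjective.
Since h is not surjective, we find the least positive k with h(k) = h(0): this means 51k ≡ 0 (mod 54), i.e. 54 ∣ 51k. Since gcd(51, 54) = 3, dividing through by 3 this holds exactly when 18 ∣ 17k, and as gcd(17, 18) = 1, exactly when 18 ∣ k.
The smallest positive such k is 18.

18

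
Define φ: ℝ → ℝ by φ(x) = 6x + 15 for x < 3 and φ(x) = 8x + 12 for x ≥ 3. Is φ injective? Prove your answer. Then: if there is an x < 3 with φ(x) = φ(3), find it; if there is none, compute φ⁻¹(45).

Both pieces are strictly increasing (slopes 6 and 8), so each is injective on its own interval.
The left piece maps (−∞, 3) onto (−∞, 33); the right piece maps [3, ∞) onto [36, ∞).
These images are disjoint, so no value is attained by both pieces. Therefore φ is injective.
Because the two images are disjoint, no x < 3 has φ(x) = φ(3), so we compute φ⁻¹(45): 45 lies in [36, ∞), so solve 8x + 12 = 45: x = (45 − 12)/8 = 33/8.

33/8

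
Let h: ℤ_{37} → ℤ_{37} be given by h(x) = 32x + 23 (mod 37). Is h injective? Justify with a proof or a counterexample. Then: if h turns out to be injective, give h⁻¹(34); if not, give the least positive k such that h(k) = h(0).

If h(x_1) = h(x_2), then 32x_1 ≡ 32x_2 (mod 37). Because gcd(32, 37) = 1, we may cancel 32 to get x_1 ≡ x_2 (mod 37).
Therefore h is injective.
We now compute 32⁻¹ mod 37 explicitly. Euclid's algorithm: 37 = 1·32 + 5, 32 = 6·5 + 2, 5 = 2·2 + 1; back-substituting gives 1 = 22·32 − 19·37, so 32⁻¹ ≡ 22 (mod 37).
Since h is injective, we compute h⁻¹(34): solve 32x + 23 ≡ 34 (mod 37), i.e. 32x ≡ 11 (mod 37).
Multiplying by 32⁻¹ = 22 gives x ≡ 22·11 = 242 = 6·37 + 20 ≡ 20 (mod 37).
Check: h(20) = 32·20 + 23 = 663 = 17·37 + 34 ≡ 34 (mod 37).

20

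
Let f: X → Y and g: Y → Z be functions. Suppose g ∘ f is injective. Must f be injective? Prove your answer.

injective

Suppose f(x_1) = f(x_2). Applying g: (g ∘ f)(x_1) = (g ∘ f)(x_2). Since g ∘ f is injective, x_1 = x_2. Hence f is injective.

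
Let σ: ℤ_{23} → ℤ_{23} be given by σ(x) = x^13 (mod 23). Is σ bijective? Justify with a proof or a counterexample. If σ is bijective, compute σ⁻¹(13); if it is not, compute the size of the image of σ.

Since 23 is prime, the nonzero elements of ℤ_{23} form a cyclic group of order 22.
As gcd(13, 22) = 1, raising to the 13th power is a bijection on this group: if a^13 ≡ b^13 then (ab^{−1})^13 = 1, and the only element of order dividing gcd(13, 22) = 1 is 1, so a = b.
With σ(0) = 0 this makes σ injective on all of ℤ_{23}, hence bijective (finite equal-size domain and codomain). In particular σ is bijective.
Since σ is bijective, we find the preimage of 13. The inverse of x ↦ x^13 on (ℤ_{23})^× is x ↦ x^17, because 13·17 = 221 = 10·22 + 1 ≡ 1 (mod 22) and x^{22} = 1 for x ≠ 0 (Fermat). So σ⁻¹(13) = 13^17 mod 23.
Repeated squaring mod 23: 13^1 ≡ 13, 13^2 ≡ 13² = 169 ≡ 8, 13^4 ≡ 8² = 64 ≡ 18, 13^8 ≡ 18² = 324 ≡ 2, 13^16 ≡ 2² = 4. Since 17 = 16 + 1, 13^17 ≡ 4·13: 4·13 = 52 ≡ 6. So 13^17 ≡ 6 (mod 23).
Hence σ⁻¹(13) = 6.

6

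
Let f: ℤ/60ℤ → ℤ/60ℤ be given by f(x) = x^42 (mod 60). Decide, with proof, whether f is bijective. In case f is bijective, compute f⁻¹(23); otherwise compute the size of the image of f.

f(2): Repeated squaring mod 60: 2^1 ≡ 2, 2^2 ≡ 2² = 4, 2^4 ≡ 4² = 16, 2^8 ≡ 16² = 256 ≡ 16, 2^16 ≡ 16² = 256 ≡ 16, 2^32 ≡ 16² = 256 ≡ 16. Since 42 = 32 + 8 + 2, 2^42 ≡ 16·16·4: 16·16 = 256 ≡ 16, then 16·4 = 64 ≡ 4. So 2^42 ≡ 4 (mod 60).
f(8): Repeated squaring mod 60: 8^1 ≡ 8, 8^2 ≡ 8² = 64 ≡ 4, 8^4 ≡ 4² = 16, 8^8 ≡ 16² = 256 ≡ 16, 8^16 ≡ 16² = 256 ≡ 16, 8^32 ≡ 16² = 256 ≡ 16. Since 42 = 32 + 8 + 2, 8^42 ≡ 16·16·4: 16·16 = 256 ≡ 16, then 16·4 = 64 ≡ 4. So 8^42 ≡ 4 (mod 60).
So f(2) = f(8) = 4 while 2 ≠ 8, so f is not injective, hence not bijective.
Since f is not bijective, we determine |image(f)|. Computing x^42 mod 60 for each x (by repeated squaring, reducing mod 60 at every step), the values f(0), f(1), …, f(59) are: 0, 1, 4, 9, 16, 25, 36, 49, 4, 21, 40, 1, 24, 49, 16, 45, 16, 49, 24, 1, 40, 21, 4, 49, 36, 25, 16, 9, 4, 1, 0, 1, 4, 9, 16, 25, 36, 49, 4, 21, 40, 1, 24, 49, 16, 45, 16, 49, 24, 1, 40, 21, 4, 49, 36, 25, 16, 9, 4, 1.
The distinct values are {0, 1, 4, 9, 16, 21, 24, 25, 36, 40, 45, 49}; there are 12 of them.

12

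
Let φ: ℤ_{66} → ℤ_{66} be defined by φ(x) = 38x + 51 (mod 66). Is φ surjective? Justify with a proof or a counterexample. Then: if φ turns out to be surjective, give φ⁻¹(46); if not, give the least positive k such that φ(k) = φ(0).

33

Recall: φ is surjective if every y in the codomain equals φ(x) for some x in the domain.
Since gcd(38, 66) = 2, we have 38x ≡ 0 (mod 2) for all x, so φ(x) ≡ 1 (mod 2).
But 0 ≢ 1 (mod 2), so 0 ∈ ℤ_{66} has no preimage. Therefore φ is not surjective.
Since φ is not surjective, we find the least positive k with φ(k) = φ(0): this means 38k ≡ 0 (mod 66), i.e. 66 ∣ 38k. Since gcd(38, 66) = 2, dividing through by 2 this holds exactly when 33 ∣ 19k, and as gcd(19, 33) = 1, exactly when 33 ∣ k.
The smallest positive such k is 33.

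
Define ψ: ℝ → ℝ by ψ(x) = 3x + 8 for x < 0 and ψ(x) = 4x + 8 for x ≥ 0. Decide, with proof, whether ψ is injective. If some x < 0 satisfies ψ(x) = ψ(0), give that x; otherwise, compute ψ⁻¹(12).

Both pieces are strictly increasing (slopes 3 and 4), so each is injective on its own interval.
The left piece maps (−∞, 0) onto (−∞, 8); the right piece maps [0, ∞) onto [8, ∞).
These images are disjoint, so no value is attained by both pieces. So ψ is injective.
Because the two images are disjoint, no x < 0 has ψ(x) = ψ(0), so we compute ψ⁻¹(12): 12 lies in [8, ∞), so solve 4x + 8 = 12: x = (12 − 8)/4 = 1.

1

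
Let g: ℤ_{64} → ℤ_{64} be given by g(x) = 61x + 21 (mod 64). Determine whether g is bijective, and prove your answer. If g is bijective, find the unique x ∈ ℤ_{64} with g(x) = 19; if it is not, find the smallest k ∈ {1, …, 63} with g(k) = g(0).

Suppose g(a) = g(b) in ℤ_{64}. Then 61a + 21 ≡ 61b + 21 (mod 64), therefore 61(a − b) ≡ 0 (mod 64).
Since gcd(61, 64) = 1, 61 is invertible modulo 64, therefore a − b ≡ 0 (mod 64), i.e. a = b.
We now compute 61⁻¹ mod 64 explicitly. Euclid's algorithm: 64 = 1·61 + 3, 61 = 20·3 + 1; back-substituting gives 1 = 21·61 − 20·64, so 61⁻¹ ≡ 21 (mod 64).
For any y ∈ ℤ_{64}, x = 21(y − 21) mod 64 satisfies g(x) = 61·21(y − 21) + 21 ≡ y (since 61·21 ≡ 1 mod 64). So every y has a preimage.
Therefore g is bijective.
Since g is bijective, we find g⁻¹(19): we need 61x ≡ 19 − 21 ≡ 62 (mod 64). Using 61⁻¹ = 21: x ≡ 21·62 = 1302 = 20·64 + 22, so x = 22.
Check: g(22) = 61·22 + 21 = 1363 = 21·64 + 19 ≡ 19 (mod 64).

22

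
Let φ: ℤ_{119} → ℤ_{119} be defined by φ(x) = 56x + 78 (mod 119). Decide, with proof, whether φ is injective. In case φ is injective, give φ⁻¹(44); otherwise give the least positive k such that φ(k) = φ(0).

By definition, φ is injective when φ(a) = φ(b) forces a = b.
We have gcd(56, 119) = 7 > 1. Taking a = 0 and b = 17: φ(0) = 78 and φ(17) = 56·17 + 78 = 1030 ≡ 78 (mod 119).
So φ(0) = φ(17) while 0 ≠ 17, hence φ is not injective.
Since φ is not injective, we find the least positive k with φ(k) = φ(0): this means 56k ≡ 0 (mod 119), i.e. 119 ∣ 56k. Since gcd(56, 119) = 7, dividing through by 7 this holds exactly when 17 ∣ 8k, and as gcd(8, 17) = 1, exactly when 17 ∣ k.
The smallest positive such k is 17.

17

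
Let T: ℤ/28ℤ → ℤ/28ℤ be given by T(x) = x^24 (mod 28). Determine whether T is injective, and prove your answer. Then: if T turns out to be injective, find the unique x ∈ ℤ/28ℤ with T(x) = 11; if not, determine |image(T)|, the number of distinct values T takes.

T(1) = 1^24 = 1.
T(3): Repeated squaring mod 28: 3^1 ≡ 3, 3^2 ≡ 3² = 9, 3^4 ≡ 9² = 81 ≡ 25, 3^8 ≡ 25² = 625 ≡ 9, 3^16 ≡ 9² = 81 ≡ 25. Since 24 = 16 + 8, 3^24 ≡ 25·9: 25·9 = 225 ≡ 1. So 3^24 ≡ 1 (mod 28).
So T(1) = T(3) = 1 while 1 ≠ 3, thus T is not injective.
Since T is not injective, we determine |image(T)|. Computing x^24 mod 28 for each x (by repeated squaring, reducing mod 28 at every step), the values T(0), T(1), …, T(27) are: 0, 1, 8, 1, 8, 1, 8, 21, 8, 1, 8, 1, 8, 1, 0, 1, 8, 1, 8, 1, 8, 21, 8, 1, 8, 1, 8, 1.
The distinct values are {0, 1, 8, 21}; there are 4 of them.

4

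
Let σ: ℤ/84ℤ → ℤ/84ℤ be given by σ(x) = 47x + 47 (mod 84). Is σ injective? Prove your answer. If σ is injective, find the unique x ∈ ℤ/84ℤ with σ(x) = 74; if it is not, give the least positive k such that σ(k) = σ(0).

Recall that σ is injective when σ(x_1) = σ(x_2) forces x_1 = x_2.
If σ(x_1) = σ(x_2), then 47x_1 ≡ 47x_2 (mod 84). Because gcd(47, 84) = 1, we may cancel 47 to get x_1 ≡ x_2 (mod 84).
Thus σ is injective.
We now compute 47⁻¹ mod 84 explicitly. Euclid's algorithm: 84 = 1·47 + 37, 47 = 1·37 + 10, 37 = 3·10 + 7, 10 = 1·7 + 3, 7 = 2·3 + 1; back-substituting gives 1 = 59·47 − 33·84, so 47⁻¹ ≡ 59 (mod 84).
Since σ is injective, we compute σ⁻¹(74): solve 47x + 47 ≡ 74 (mod 84), i.e. 47x ≡ 27 (mod 84).
Multiplying by 47⁻¹ = 59 gives x ≡ 59·27 = 1593 = 18·84 + 81 ≡ 81 (mod 84).
Check: σ(81) = 47·81 + 47 = 3854 = 45·84 + 74 ≡ 74 (mod 84).

81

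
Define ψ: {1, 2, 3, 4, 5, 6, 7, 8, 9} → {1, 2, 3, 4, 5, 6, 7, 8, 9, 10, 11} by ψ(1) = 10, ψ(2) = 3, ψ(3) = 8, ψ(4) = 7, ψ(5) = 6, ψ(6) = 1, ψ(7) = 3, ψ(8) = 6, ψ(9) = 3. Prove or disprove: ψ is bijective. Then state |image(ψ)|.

6

ψ(2) = 3 = ψ(7) with 2 ≠ 7, so ψ is not injective, hence not bijective.
The image of ψ is {1, 3, 6, 7, 8, 10}, which has 6 elements.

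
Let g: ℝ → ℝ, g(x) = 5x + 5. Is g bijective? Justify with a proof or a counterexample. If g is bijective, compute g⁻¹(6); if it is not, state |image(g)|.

1/5

Suppose g(s) = g(t). Then 5s + 5 = 5t + 5, so 5s = 5t, hence s = t.
For any y ∈ ℝ, x = (y − 5)/5 satisfies g(x) = y.
Therefore g is bijective.
Since g is bijective, we compute g⁻¹(6) = (6 − 5)/5 = 1/5.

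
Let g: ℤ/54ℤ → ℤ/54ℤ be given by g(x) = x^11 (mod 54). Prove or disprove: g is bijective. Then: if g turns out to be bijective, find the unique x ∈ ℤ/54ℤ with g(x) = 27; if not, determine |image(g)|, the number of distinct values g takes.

38

g(0) = 0^11 = 0.
g(6): Repeated squaring mod 54: 6^1 ≡ 6, 6^2 ≡ 6² = 36, 6^4 ≡ 36² = 1296 ≡ 0, 6^8 ≡ 0² = 0. Since 11 = 8 + 2 + 1, 6^11 ≡ 0·36·6: 0·36 = 0, then 0·6 = 0. So 6^11 ≡ 0 (mod 54).
So g(0) = g(6) = 0 while 0 ≠ 6, hence g is not injective, hence not bijective.
Since g is not bijective, we determine |image(g)|. Computing x^11 mod 54 for each x (by repeated squaring, reducing mod 54 at every step), the values g(0), g(1), …, g(53) are: 0, 1, 50, 27, 16, 29, 0, 49, 44, 27, 46, 41, 0, 7, 20, 27, 40, 35, 0, 37, 32, 27, 52, 11, 0, 31, 26, 27, 28, 23, 0, 43, 2, 27, 22, 17, 0, 19, 14, 27, 34, 47, 0, 13, 8, 27, 10, 5, 0, 25, 38, 27, 4, 53.
The distinct values are {0, 1, 2, 4, 5, 7, 8, 10, 11, 13, 14, 16, 17, 19, 20, 22, 23, 25, 26, 27, 28, 29, 31, 32, 34, 35, 37, 38, 40, 41, 43, 44, 46, 47, 49, 50, 52, 53}; there are 38 of them.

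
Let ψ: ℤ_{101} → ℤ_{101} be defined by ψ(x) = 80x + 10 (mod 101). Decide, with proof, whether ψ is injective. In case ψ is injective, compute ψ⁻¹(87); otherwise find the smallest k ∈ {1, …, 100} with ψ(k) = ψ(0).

30

Suppose ψ(a) = ψ(b) in ℤ_{101}. Then 80a + 10 ≡ 80b + 10 (mod 101), hence 80(a − b) ≡ 0 (mod 101).
Since gcd(80, 101) = 1, 80 is invertible modulo 101, hence a − b ≡ 0 (mod 101), i.e. a = b.
Therefore ψ is injective.
We now compute 80⁻¹ mod 101 explicitly. Euclid's algorithm: 101 = 1·80 + 21, 80 = 3·21 + 17, 21 = 1·17 + 4, 17 = 4·4 + 1; back-substituting gives 1 = 24·80 − 19·101, so 80⁻¹ ≡ 24 (mod 101).
Since ψ is injective, we find ψ⁻¹(87): we need 80x ≡ 87 − 10 ≡ 77 (mod 101). Using 80⁻¹ = 24: x ≡ 24·77 = 1848 = 18·101 + 30, so x = 30.
Check: ψ(30) = 80·30 + 10 = 2410 = 23·101 + 87 ≡ 87 (mod 101).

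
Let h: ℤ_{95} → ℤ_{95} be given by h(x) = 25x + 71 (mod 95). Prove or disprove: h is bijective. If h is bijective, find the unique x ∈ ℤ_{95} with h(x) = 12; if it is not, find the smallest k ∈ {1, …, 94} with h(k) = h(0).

19

Recall that h is injective if h(x_1) = h(x_2) implies x_1 = x_2.
We have gcd(25, 95) = 5 > 1. Taking x_1 = 0 and x_2 = 19: h(0) = 71 and h(19) = 25·19 + 71 = 546 ≡ 71 (mod 95).
So h(0) = h(19) while 0 ≠ 19, thus h is not injective, hence not bijective.
Since h is not bijective, we find the least positive k with h(k) = h(0): this means 25k ≡ 0 (mod 95), i.e. 95 ∣ 25k. Since gcd(25, 95) = 5, dividing through by 5 this holds exactly when 19 ∣ 5k, and as gcd(5, 19) = 1, exactly when 19 ∣ k.
The smallest positive such k is 19.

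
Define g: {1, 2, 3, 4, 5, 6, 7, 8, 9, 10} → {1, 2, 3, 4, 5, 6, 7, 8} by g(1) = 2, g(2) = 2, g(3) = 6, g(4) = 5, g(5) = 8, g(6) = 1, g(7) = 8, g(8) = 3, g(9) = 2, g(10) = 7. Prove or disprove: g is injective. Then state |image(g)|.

g(1) = 2 = g(2) with 1 ≠ 2, so g is not injective.
The image of g is {1, 2, 3, 5, 6, 7, 8}, which has 7 elements.

7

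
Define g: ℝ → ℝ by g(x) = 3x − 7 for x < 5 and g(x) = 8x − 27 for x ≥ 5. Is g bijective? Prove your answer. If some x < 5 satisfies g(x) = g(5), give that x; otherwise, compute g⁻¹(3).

Both pieces are strictly increasing (slopes 3 and 8), so each is injective on its own interval.
The left piece maps (−∞, 5) onto (−∞, 8); the right piece maps [5, ∞) onto [13, ∞).
The images leave a gap (8 has no preimage), so g is not surjective, hence not bijective.
Because the two images are disjoint, no x < 5 has g(x) = g(5), so we compute g⁻¹(3): 3 lies in (−∞, 8), so solve 3x − 7 = 3: x = (3 + 7)/3 = 10/3.

10/3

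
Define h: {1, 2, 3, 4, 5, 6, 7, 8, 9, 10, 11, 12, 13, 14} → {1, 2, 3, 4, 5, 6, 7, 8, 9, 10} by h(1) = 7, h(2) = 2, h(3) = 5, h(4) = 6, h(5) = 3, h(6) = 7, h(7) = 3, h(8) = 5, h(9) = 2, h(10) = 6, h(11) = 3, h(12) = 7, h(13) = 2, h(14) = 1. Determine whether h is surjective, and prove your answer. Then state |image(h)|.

6

No element maps to 4, so h is not surjective.
The image of h is {1, 2, 3, 5, 6, 7}, which has 6 elements.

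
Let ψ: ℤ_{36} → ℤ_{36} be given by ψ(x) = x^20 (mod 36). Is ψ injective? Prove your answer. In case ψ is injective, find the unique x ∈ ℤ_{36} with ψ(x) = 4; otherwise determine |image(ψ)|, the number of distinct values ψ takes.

ψ(0) = 0^20 = 0.
ψ(6): Repeated squaring mod 36: 6^1 ≡ 6, 6^2 ≡ 6² = 36 ≡ 0, 6^4 ≡ 0² = 0, 6^8 ≡ 0² = 0, 6^16 ≡ 0² = 0. Since 20 = 16 + 4, 6^20 ≡ 0·0: 0·0 = 0. So 6^20 ≡ 0 (mod 36).
So ψ(0) = ψ(6) = 0 while 0 ≠ 6, therefore ψ is not injective.
Since ψ is not injective, we determine |image(ψ)|. Computing x^20 mod 36 for each x (by repeated squaring, reducing mod 36 at every step), the values ψ(0), ψ(1), …, ψ(35) are: 0, 1, 4, 9, 16, 25, 0, 13, 28, 9, 28, 13, 0, 25, 16, 9, 4, 1, 0, 1, 4, 9, 16, 25, 0, 13, 28, 9, 28, 13, 0, 25, 16, 9, 4, 1.
The distinct values are {0, 1, 4, 9, 13, 16, 25, 28}; there are 8 of them.

8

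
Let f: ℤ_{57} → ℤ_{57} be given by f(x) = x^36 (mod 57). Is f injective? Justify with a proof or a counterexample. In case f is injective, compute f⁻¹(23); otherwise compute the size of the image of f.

f(1) = 1^36 = 1.
f(2): Repeated squaring mod 57: 2^1 ≡ 2, 2^2 ≡ 2² = 4, 2^4 ≡ 4² = 16, 2^8 ≡ 16² = 256 ≡ 28, 2^16 ≡ 28² = 784 ≡ 43, 2^32 ≡ 43² = 1849 ≡ 25. Since 36 = 32 + 4, 2^36 ≡ 25·16: 25·16 = 400 ≡ 1. So 2^36 ≡ 1 (mod 57).
So f(1) = f(2) = 1 while 1 ≠ 2, thus f is not injective.
Since f is not injective, we determine |image(f)|. Computing x^36 mod 57 for each x (by repeated squaring, reducing mod 57 at every step), the values f(0), f(1), …, f(56) are: 0, 1, 1, 39, 1, 1, 39, 1, 1, 39, 1, 1, 39, 1, 1, 39, 1, 1, 39, 19, 1, 39, 1, 1, 39, 1, 1, 39, 1, 1, 39, 1, 1, 39, 1, 1, 39, 1, 19, 39, 1, 1, 39, 1, 1, 39, 1, 1, 39, 1, 1, 39, 1, 1, 39, 1, 1.
The distinct values are {0, 1, 19, 39}; there are 4 of them.

4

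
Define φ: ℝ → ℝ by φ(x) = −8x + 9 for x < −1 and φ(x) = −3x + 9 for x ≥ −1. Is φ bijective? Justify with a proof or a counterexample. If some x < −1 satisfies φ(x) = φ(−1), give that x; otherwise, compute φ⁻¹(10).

Both pieces are strictly decreasing (slopes −8 and −3), so each is injective on its own interval.
The left piece maps (−∞, −1) onto (17, ∞); the right piece maps [−1, ∞) onto (−∞, 12].
The images leave a gap (17 has no preimage), so φ is not surjective, hence not bijective.
Because the two images are disjoint, no x < −1 has φ(x) = φ(−1), so we compute φ⁻¹(10): 10 lies in (−∞, 12], so solve −3x + 9 = 10: x = (10 − 9)/(−3) = −1/3.

-1/3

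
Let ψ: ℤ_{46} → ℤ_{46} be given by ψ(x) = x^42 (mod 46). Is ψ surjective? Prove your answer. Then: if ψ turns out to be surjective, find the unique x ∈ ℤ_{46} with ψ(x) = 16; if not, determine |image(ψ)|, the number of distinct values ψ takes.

ψ(22): Repeated squaring mod 46: 22^1 ≡ 22, 22^2 ≡ 22² = 484 ≡ 24, 22^4 ≡ 24² = 576 ≡ 24, 22^8 ≡ 24² = 576 ≡ 24, 22^16 ≡ 24² = 576 ≡ 24, 22^32 ≡ 24² = 576 ≡ 24. Since 42 = 32 + 8 + 2, 22^42 ≡ 24·24·24: 24·24 = 576 ≡ 24, then 24·24 = 576 ≡ 24. So 22^42 ≡ 24 (mod 46).
ψ(24): Repeated squaring mod 46: 24^1 ≡ 24, 24^2 ≡ 24² = 576 ≡ 24, 24^4 ≡ 24² = 576 ≡ 24, 24^8 ≡ 24² = 576 ≡ 24, 24^16 ≡ 24² = 576 ≡ 24, 24^32 ≡ 24² = 576 ≡ 24. Since 42 = 32 + 8 + 2, 24^42 ≡ 24·24·24: 24·24 = 576 ≡ 24, then 24·24 = 576 ≡ 24. So 24^42 ≡ 24 (mod 46).
So ψ(22) = ψ(24) = 24 while 22 ≠ 24, so ψ is not injective.
A non-injective map from the 46-element set ℤ_{46} to itself takes at most 45 distinct values, so it cannot be surjective. Therefore ψ is not surjective.
Since ψ is not surjective, we determine |image(ψ)|. Computing x^42 mod 46 for each x (by repeated squaring, reducing mod 46 at every step), the values ψ(0), ψ(1), …, ψ(45) are: 0, 1, 6, 41, 36, 35, 16, 31, 32, 25, 26, 27, 4, 3, 2, 9, 8, 39, 12, 13, 18, 29, 24, 23, 24, 29, 18, 13, 12, 39, 8, 9, 2, 3, 4, 27, 26, 25, 32, 31, 16, 35, 36, 41, 6, 1.
The distinct values are {0, 1, 2, 3, 4, 6, 8, 9, 12, 13, 16, 18, 23, 24, 25, 26, 27, 29, 31, 32, 35, 36, 39, 41}; there are 24 of them.

24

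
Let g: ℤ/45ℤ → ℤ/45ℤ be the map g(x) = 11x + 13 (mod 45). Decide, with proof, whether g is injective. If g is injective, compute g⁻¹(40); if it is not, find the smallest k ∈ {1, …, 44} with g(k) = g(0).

Suppose g(u) = g(v) in ℤ/45ℤ. Then 11u + 13 ≡ 11v + 13 (mod 45), so 11(u − v) ≡ 0 (mod 45).
Since gcd(11, 45) = 1, 11 is invertible modulo 45, therefore u − v ≡ 0 (mod 45), i.e. u = v.
Hence g is injective.
We now compute 11⁻¹ mod 45 explicitly. Euclid's algorithm: 45 = 4·11 + 1; back-substituting gives 1 = 41·11 − 10·45, so 11⁻¹ ≡ 41 (mod 45).
Since g is injective, we find g⁻¹(40): we need 11x ≡ 40 − 13 ≡ 27 (mod 45). Using 11⁻¹ = 41: x ≡ 41·27 = 1107 = 24·45 + 27, so x = 27.
Check: g(27) = 11·27 + 13 = 310 = 6·45 + 40 ≡ 40 (mod 45).

27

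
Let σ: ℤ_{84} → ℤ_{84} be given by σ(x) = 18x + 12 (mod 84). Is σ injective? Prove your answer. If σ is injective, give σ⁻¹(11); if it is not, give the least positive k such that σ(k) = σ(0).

14

We have gcd(18, 84) = 6 > 1. Taking s = 0 and t = 14: σ(0) = 12 and σ(14) = 18·14 + 12 = 264 ≡ 12 (mod 84).
So σ(0) = σ(14) while 0 ≠ 14, so σ is not injective.
Since σ is not injective, we find the least positive k with σ(k) = σ(0): this means 18k ≡ 0 (mod 84), i.e. 84 ∣ 18k. Since gcd(18, 84) = 6, dividing through by 6 this holds exactly when 14 ∣ 3k, and as gcd(3, 14) = 1, exactly when 14 ∣ k.
The smallest positive such k is 14.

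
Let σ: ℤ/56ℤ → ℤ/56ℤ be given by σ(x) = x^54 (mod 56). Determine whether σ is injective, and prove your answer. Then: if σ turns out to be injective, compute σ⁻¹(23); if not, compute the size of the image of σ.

4

σ(1) = 1^54 = 1.
σ(3): Repeated squaring mod 56: 3^1 ≡ 3, 3^2 ≡ 3² = 9, 3^4 ≡ 9² = 81 ≡ 25, 3^8 ≡ 25² = 625 ≡ 9, 3^16 ≡ 9² = 81 ≡ 25, 3^32 ≡ 25² = 625 ≡ 9. Since 54 = 32 + 16 + 4 + 2, 3^54 ≡ 9·25·25·9: 9·25 = 225 ≡ 1, then 1·25 = 25, then 25·9 = 225 ≡ 1. So 3^54 ≡ 1 (mod 56).
So σ(1) = σ(3) = 1 while 1 ≠ 3, hence σ is not injective.
Since σ is not injective, we determine |image(σ)|. Computing x^54 mod 56 for each x (by repeated squaring, reducing mod 56 at every step), the values σ(0), σ(1), …, σ(55) are: 0, 1, 8, 1, 8, 1, 8, 49, 8, 1, 8, 1, 8, 1, 0, 1, 8, 1, 8, 1, 8, 49, 8, 1, 8, 1, 8, 1, 0, 1, 8, 1, 8, 1, 8, 49, 8, 1, 8, 1, 8, 1, 0, 1, 8, 1, 8, 1, 8, 49, 8, 1, 8, 1, 8, 1.
The distinct values are {0, 1, 8, 49}; there are 4 of them.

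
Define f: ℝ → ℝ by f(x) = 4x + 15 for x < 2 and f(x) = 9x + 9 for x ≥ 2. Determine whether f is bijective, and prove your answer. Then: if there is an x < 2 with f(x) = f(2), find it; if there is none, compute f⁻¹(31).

Both pieces are strictly increasing (slopes 4 and 9), so each is injective on its own interval.
The left piece maps (−∞, 2) onto (−∞, 23); the right piece maps [2, ∞) onto [27, ∞).
The images leave a gap (23 has no preimage), so f is not surjective, hence not bijective.
Because the two images are disjoint, no x < 2 has f(x) = f(2), so we compute f⁻¹(31): 31 lies in [27, ∞), so solve 9x + 9 = 31: x = (31 − 9)/9 = 22/9.

22/9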